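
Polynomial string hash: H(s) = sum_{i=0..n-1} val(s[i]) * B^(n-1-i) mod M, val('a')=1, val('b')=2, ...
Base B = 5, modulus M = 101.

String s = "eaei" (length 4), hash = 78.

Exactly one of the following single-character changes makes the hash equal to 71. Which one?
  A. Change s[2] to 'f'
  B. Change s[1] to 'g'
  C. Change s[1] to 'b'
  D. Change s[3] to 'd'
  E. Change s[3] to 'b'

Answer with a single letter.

Answer: E

Derivation:
Option A: s[2]='e'->'f', delta=(6-5)*5^1 mod 101 = 5, hash=78+5 mod 101 = 83
Option B: s[1]='a'->'g', delta=(7-1)*5^2 mod 101 = 49, hash=78+49 mod 101 = 26
Option C: s[1]='a'->'b', delta=(2-1)*5^2 mod 101 = 25, hash=78+25 mod 101 = 2
Option D: s[3]='i'->'d', delta=(4-9)*5^0 mod 101 = 96, hash=78+96 mod 101 = 73
Option E: s[3]='i'->'b', delta=(2-9)*5^0 mod 101 = 94, hash=78+94 mod 101 = 71 <-- target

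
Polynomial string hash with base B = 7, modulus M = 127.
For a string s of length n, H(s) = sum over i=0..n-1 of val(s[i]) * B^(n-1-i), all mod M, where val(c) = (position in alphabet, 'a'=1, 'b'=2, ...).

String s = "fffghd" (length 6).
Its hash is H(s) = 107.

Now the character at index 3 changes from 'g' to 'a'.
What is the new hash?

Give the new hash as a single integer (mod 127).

val('g') = 7, val('a') = 1
Position k = 3, exponent = n-1-k = 2
B^2 mod M = 7^2 mod 127 = 49
Delta = (1 - 7) * 49 mod 127 = 87
New hash = (107 + 87) mod 127 = 67

Answer: 67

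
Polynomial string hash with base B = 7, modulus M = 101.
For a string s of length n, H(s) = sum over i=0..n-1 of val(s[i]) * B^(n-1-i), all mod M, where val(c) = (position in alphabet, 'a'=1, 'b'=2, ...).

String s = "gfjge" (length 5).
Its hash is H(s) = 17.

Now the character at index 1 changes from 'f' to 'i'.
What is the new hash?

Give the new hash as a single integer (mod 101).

val('f') = 6, val('i') = 9
Position k = 1, exponent = n-1-k = 3
B^3 mod M = 7^3 mod 101 = 40
Delta = (9 - 6) * 40 mod 101 = 19
New hash = (17 + 19) mod 101 = 36

Answer: 36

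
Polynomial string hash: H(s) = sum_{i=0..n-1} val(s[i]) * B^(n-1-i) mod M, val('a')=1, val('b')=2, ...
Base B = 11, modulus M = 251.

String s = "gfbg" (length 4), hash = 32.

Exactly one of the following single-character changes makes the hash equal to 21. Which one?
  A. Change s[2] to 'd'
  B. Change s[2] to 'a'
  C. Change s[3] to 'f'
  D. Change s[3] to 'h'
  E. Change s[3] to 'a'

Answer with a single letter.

Option A: s[2]='b'->'d', delta=(4-2)*11^1 mod 251 = 22, hash=32+22 mod 251 = 54
Option B: s[2]='b'->'a', delta=(1-2)*11^1 mod 251 = 240, hash=32+240 mod 251 = 21 <-- target
Option C: s[3]='g'->'f', delta=(6-7)*11^0 mod 251 = 250, hash=32+250 mod 251 = 31
Option D: s[3]='g'->'h', delta=(8-7)*11^0 mod 251 = 1, hash=32+1 mod 251 = 33
Option E: s[3]='g'->'a', delta=(1-7)*11^0 mod 251 = 245, hash=32+245 mod 251 = 26

Answer: B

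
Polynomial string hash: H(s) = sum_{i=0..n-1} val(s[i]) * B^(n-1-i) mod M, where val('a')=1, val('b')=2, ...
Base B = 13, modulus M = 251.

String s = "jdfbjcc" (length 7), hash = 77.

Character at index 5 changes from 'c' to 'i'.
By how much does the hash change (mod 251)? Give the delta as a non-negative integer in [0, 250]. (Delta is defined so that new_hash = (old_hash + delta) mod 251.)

Answer: 78

Derivation:
Delta formula: (val(new) - val(old)) * B^(n-1-k) mod M
  val('i') - val('c') = 9 - 3 = 6
  B^(n-1-k) = 13^1 mod 251 = 13
  Delta = 6 * 13 mod 251 = 78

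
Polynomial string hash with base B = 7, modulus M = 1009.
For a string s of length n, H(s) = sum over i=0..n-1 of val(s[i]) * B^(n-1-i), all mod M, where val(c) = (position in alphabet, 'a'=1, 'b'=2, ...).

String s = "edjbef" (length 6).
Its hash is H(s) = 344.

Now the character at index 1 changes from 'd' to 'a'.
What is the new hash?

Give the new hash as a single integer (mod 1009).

val('d') = 4, val('a') = 1
Position k = 1, exponent = n-1-k = 4
B^4 mod M = 7^4 mod 1009 = 383
Delta = (1 - 4) * 383 mod 1009 = 869
New hash = (344 + 869) mod 1009 = 204

Answer: 204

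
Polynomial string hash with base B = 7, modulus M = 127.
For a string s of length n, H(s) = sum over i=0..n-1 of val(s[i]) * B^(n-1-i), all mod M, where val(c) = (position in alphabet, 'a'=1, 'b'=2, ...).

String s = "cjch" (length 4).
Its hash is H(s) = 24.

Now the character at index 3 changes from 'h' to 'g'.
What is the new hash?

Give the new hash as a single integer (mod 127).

val('h') = 8, val('g') = 7
Position k = 3, exponent = n-1-k = 0
B^0 mod M = 7^0 mod 127 = 1
Delta = (7 - 8) * 1 mod 127 = 126
New hash = (24 + 126) mod 127 = 23

Answer: 23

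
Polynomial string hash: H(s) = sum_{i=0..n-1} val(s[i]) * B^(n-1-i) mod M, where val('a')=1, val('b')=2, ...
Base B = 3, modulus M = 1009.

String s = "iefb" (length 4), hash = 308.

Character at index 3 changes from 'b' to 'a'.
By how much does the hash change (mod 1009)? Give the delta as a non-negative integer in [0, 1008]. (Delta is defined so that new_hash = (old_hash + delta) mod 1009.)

Answer: 1008

Derivation:
Delta formula: (val(new) - val(old)) * B^(n-1-k) mod M
  val('a') - val('b') = 1 - 2 = -1
  B^(n-1-k) = 3^0 mod 1009 = 1
  Delta = -1 * 1 mod 1009 = 1008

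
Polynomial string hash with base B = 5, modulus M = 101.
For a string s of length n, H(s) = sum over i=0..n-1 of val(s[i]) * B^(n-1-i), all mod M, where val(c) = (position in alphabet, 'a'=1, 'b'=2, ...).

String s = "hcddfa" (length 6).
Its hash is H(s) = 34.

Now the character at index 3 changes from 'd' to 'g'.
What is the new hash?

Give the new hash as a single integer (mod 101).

val('d') = 4, val('g') = 7
Position k = 3, exponent = n-1-k = 2
B^2 mod M = 5^2 mod 101 = 25
Delta = (7 - 4) * 25 mod 101 = 75
New hash = (34 + 75) mod 101 = 8

Answer: 8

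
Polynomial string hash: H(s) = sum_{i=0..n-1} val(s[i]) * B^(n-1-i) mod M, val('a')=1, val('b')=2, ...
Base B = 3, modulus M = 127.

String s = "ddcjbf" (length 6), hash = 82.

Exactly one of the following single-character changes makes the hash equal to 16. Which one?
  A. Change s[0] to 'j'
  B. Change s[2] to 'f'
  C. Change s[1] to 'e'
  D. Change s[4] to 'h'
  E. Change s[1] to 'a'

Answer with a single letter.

Answer: A

Derivation:
Option A: s[0]='d'->'j', delta=(10-4)*3^5 mod 127 = 61, hash=82+61 mod 127 = 16 <-- target
Option B: s[2]='c'->'f', delta=(6-3)*3^3 mod 127 = 81, hash=82+81 mod 127 = 36
Option C: s[1]='d'->'e', delta=(5-4)*3^4 mod 127 = 81, hash=82+81 mod 127 = 36
Option D: s[4]='b'->'h', delta=(8-2)*3^1 mod 127 = 18, hash=82+18 mod 127 = 100
Option E: s[1]='d'->'a', delta=(1-4)*3^4 mod 127 = 11, hash=82+11 mod 127 = 93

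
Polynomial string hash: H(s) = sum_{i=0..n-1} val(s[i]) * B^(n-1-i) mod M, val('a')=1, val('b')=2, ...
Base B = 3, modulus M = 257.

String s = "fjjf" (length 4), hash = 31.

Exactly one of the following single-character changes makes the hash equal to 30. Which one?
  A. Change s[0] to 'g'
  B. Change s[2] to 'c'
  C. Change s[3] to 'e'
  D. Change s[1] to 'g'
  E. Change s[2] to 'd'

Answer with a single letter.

Answer: C

Derivation:
Option A: s[0]='f'->'g', delta=(7-6)*3^3 mod 257 = 27, hash=31+27 mod 257 = 58
Option B: s[2]='j'->'c', delta=(3-10)*3^1 mod 257 = 236, hash=31+236 mod 257 = 10
Option C: s[3]='f'->'e', delta=(5-6)*3^0 mod 257 = 256, hash=31+256 mod 257 = 30 <-- target
Option D: s[1]='j'->'g', delta=(7-10)*3^2 mod 257 = 230, hash=31+230 mod 257 = 4
Option E: s[2]='j'->'d', delta=(4-10)*3^1 mod 257 = 239, hash=31+239 mod 257 = 13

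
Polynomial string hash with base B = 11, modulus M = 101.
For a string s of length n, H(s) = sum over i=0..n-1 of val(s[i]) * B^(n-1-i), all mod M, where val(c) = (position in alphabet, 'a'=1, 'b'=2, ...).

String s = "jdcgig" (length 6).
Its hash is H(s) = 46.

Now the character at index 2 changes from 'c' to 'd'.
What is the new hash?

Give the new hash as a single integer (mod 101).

val('c') = 3, val('d') = 4
Position k = 2, exponent = n-1-k = 3
B^3 mod M = 11^3 mod 101 = 18
Delta = (4 - 3) * 18 mod 101 = 18
New hash = (46 + 18) mod 101 = 64

Answer: 64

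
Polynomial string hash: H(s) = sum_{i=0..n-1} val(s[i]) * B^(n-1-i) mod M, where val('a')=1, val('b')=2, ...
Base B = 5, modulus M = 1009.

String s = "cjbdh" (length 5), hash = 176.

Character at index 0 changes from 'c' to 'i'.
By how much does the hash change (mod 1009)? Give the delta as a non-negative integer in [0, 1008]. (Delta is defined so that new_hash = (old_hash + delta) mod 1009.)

Answer: 723

Derivation:
Delta formula: (val(new) - val(old)) * B^(n-1-k) mod M
  val('i') - val('c') = 9 - 3 = 6
  B^(n-1-k) = 5^4 mod 1009 = 625
  Delta = 6 * 625 mod 1009 = 723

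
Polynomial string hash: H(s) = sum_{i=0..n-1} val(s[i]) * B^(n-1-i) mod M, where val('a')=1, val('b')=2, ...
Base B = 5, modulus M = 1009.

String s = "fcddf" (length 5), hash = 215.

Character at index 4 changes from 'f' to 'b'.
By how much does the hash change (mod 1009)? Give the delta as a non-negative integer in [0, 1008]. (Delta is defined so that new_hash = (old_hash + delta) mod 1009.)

Delta formula: (val(new) - val(old)) * B^(n-1-k) mod M
  val('b') - val('f') = 2 - 6 = -4
  B^(n-1-k) = 5^0 mod 1009 = 1
  Delta = -4 * 1 mod 1009 = 1005

Answer: 1005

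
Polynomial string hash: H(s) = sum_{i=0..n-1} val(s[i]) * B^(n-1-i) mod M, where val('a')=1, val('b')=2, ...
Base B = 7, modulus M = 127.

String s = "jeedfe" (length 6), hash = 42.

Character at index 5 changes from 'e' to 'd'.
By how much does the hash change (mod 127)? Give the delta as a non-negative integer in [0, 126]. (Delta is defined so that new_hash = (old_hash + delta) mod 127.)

Answer: 126

Derivation:
Delta formula: (val(new) - val(old)) * B^(n-1-k) mod M
  val('d') - val('e') = 4 - 5 = -1
  B^(n-1-k) = 7^0 mod 127 = 1
  Delta = -1 * 1 mod 127 = 126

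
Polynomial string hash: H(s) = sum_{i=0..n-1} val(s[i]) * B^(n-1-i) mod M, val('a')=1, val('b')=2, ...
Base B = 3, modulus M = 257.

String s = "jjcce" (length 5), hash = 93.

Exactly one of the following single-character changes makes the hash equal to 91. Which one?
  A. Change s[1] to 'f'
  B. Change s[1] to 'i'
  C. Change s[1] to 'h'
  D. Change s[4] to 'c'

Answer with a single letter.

Answer: D

Derivation:
Option A: s[1]='j'->'f', delta=(6-10)*3^3 mod 257 = 149, hash=93+149 mod 257 = 242
Option B: s[1]='j'->'i', delta=(9-10)*3^3 mod 257 = 230, hash=93+230 mod 257 = 66
Option C: s[1]='j'->'h', delta=(8-10)*3^3 mod 257 = 203, hash=93+203 mod 257 = 39
Option D: s[4]='e'->'c', delta=(3-5)*3^0 mod 257 = 255, hash=93+255 mod 257 = 91 <-- target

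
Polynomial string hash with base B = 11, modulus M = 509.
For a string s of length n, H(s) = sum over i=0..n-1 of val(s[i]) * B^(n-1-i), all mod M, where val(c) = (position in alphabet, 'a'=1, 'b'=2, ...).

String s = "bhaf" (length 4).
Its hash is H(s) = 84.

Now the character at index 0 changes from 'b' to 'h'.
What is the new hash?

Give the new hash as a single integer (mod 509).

val('b') = 2, val('h') = 8
Position k = 0, exponent = n-1-k = 3
B^3 mod M = 11^3 mod 509 = 313
Delta = (8 - 2) * 313 mod 509 = 351
New hash = (84 + 351) mod 509 = 435

Answer: 435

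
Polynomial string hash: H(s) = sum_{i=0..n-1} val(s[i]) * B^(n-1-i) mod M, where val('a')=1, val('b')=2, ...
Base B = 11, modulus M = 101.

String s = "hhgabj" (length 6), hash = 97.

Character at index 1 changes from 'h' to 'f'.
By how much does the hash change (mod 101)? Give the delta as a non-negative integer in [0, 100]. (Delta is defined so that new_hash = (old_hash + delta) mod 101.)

Answer: 8

Derivation:
Delta formula: (val(new) - val(old)) * B^(n-1-k) mod M
  val('f') - val('h') = 6 - 8 = -2
  B^(n-1-k) = 11^4 mod 101 = 97
  Delta = -2 * 97 mod 101 = 8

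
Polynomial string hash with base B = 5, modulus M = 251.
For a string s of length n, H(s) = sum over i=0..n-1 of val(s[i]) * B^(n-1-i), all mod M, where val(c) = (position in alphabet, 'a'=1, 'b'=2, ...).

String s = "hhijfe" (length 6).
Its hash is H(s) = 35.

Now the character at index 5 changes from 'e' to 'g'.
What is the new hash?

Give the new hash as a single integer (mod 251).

val('e') = 5, val('g') = 7
Position k = 5, exponent = n-1-k = 0
B^0 mod M = 5^0 mod 251 = 1
Delta = (7 - 5) * 1 mod 251 = 2
New hash = (35 + 2) mod 251 = 37

Answer: 37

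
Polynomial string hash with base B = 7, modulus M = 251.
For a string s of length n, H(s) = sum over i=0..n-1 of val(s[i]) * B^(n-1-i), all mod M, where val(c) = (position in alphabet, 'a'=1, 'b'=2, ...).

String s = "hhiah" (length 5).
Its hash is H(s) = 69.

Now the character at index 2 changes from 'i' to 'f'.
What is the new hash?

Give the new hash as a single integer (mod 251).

val('i') = 9, val('f') = 6
Position k = 2, exponent = n-1-k = 2
B^2 mod M = 7^2 mod 251 = 49
Delta = (6 - 9) * 49 mod 251 = 104
New hash = (69 + 104) mod 251 = 173

Answer: 173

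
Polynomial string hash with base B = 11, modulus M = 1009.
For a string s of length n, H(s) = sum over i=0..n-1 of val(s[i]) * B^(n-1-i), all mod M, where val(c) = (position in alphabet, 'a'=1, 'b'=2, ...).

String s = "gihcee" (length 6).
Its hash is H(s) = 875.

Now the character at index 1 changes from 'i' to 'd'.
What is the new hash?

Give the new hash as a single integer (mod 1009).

Answer: 318

Derivation:
val('i') = 9, val('d') = 4
Position k = 1, exponent = n-1-k = 4
B^4 mod M = 11^4 mod 1009 = 515
Delta = (4 - 9) * 515 mod 1009 = 452
New hash = (875 + 452) mod 1009 = 318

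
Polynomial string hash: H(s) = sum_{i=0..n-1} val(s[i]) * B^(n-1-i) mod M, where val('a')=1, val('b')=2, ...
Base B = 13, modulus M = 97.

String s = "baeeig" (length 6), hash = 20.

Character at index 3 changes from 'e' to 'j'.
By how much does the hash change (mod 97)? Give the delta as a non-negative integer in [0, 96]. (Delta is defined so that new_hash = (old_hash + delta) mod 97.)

Delta formula: (val(new) - val(old)) * B^(n-1-k) mod M
  val('j') - val('e') = 10 - 5 = 5
  B^(n-1-k) = 13^2 mod 97 = 72
  Delta = 5 * 72 mod 97 = 69

Answer: 69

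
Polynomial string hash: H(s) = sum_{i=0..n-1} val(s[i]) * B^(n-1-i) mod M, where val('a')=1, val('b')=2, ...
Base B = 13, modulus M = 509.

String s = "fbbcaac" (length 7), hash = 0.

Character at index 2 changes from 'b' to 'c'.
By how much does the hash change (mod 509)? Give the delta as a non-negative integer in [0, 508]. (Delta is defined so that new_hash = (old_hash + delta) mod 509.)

Delta formula: (val(new) - val(old)) * B^(n-1-k) mod M
  val('c') - val('b') = 3 - 2 = 1
  B^(n-1-k) = 13^4 mod 509 = 57
  Delta = 1 * 57 mod 509 = 57

Answer: 57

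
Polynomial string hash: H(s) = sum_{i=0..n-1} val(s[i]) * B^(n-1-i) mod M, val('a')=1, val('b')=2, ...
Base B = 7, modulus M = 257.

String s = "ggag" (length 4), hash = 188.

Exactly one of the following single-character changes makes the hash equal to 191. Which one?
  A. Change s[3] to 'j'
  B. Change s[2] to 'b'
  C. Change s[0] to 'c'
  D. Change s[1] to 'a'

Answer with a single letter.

Answer: A

Derivation:
Option A: s[3]='g'->'j', delta=(10-7)*7^0 mod 257 = 3, hash=188+3 mod 257 = 191 <-- target
Option B: s[2]='a'->'b', delta=(2-1)*7^1 mod 257 = 7, hash=188+7 mod 257 = 195
Option C: s[0]='g'->'c', delta=(3-7)*7^3 mod 257 = 170, hash=188+170 mod 257 = 101
Option D: s[1]='g'->'a', delta=(1-7)*7^2 mod 257 = 220, hash=188+220 mod 257 = 151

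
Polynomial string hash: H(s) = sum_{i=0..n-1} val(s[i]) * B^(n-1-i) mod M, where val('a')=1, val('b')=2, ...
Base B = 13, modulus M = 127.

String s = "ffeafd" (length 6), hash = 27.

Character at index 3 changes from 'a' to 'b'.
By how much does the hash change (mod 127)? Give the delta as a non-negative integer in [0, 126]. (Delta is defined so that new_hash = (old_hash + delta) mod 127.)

Delta formula: (val(new) - val(old)) * B^(n-1-k) mod M
  val('b') - val('a') = 2 - 1 = 1
  B^(n-1-k) = 13^2 mod 127 = 42
  Delta = 1 * 42 mod 127 = 42

Answer: 42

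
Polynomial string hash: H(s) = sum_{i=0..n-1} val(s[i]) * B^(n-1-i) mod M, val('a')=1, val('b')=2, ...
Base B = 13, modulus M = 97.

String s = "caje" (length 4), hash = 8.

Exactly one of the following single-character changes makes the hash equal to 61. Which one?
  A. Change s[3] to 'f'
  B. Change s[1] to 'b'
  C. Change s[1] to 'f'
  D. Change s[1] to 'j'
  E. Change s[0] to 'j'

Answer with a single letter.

Option A: s[3]='e'->'f', delta=(6-5)*13^0 mod 97 = 1, hash=8+1 mod 97 = 9
Option B: s[1]='a'->'b', delta=(2-1)*13^2 mod 97 = 72, hash=8+72 mod 97 = 80
Option C: s[1]='a'->'f', delta=(6-1)*13^2 mod 97 = 69, hash=8+69 mod 97 = 77
Option D: s[1]='a'->'j', delta=(10-1)*13^2 mod 97 = 66, hash=8+66 mod 97 = 74
Option E: s[0]='c'->'j', delta=(10-3)*13^3 mod 97 = 53, hash=8+53 mod 97 = 61 <-- target

Answer: E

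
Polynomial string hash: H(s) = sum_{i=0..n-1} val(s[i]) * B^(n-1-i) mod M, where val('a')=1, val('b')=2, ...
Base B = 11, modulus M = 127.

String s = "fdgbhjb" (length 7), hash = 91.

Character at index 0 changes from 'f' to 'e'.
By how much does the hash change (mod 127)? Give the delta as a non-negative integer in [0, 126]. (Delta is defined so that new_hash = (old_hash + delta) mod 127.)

Delta formula: (val(new) - val(old)) * B^(n-1-k) mod M
  val('e') - val('f') = 5 - 6 = -1
  B^(n-1-k) = 11^6 mod 127 = 38
  Delta = -1 * 38 mod 127 = 89

Answer: 89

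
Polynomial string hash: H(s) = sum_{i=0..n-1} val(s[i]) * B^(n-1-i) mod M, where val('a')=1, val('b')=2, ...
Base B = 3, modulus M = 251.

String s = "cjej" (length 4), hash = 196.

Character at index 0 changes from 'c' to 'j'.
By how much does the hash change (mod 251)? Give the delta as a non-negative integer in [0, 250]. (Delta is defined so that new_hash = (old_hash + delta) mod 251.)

Answer: 189

Derivation:
Delta formula: (val(new) - val(old)) * B^(n-1-k) mod M
  val('j') - val('c') = 10 - 3 = 7
  B^(n-1-k) = 3^3 mod 251 = 27
  Delta = 7 * 27 mod 251 = 189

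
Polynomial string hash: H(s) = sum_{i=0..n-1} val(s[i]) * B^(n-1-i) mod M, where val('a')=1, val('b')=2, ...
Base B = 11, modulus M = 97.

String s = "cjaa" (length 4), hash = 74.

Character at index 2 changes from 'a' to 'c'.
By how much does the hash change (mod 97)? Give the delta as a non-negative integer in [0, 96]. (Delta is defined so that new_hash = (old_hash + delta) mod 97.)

Delta formula: (val(new) - val(old)) * B^(n-1-k) mod M
  val('c') - val('a') = 3 - 1 = 2
  B^(n-1-k) = 11^1 mod 97 = 11
  Delta = 2 * 11 mod 97 = 22

Answer: 22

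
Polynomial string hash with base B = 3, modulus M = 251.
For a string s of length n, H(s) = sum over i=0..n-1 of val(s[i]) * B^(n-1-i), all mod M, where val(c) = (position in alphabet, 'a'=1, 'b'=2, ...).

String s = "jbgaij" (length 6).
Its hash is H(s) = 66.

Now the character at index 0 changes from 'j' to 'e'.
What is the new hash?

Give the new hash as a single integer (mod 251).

Answer: 106

Derivation:
val('j') = 10, val('e') = 5
Position k = 0, exponent = n-1-k = 5
B^5 mod M = 3^5 mod 251 = 243
Delta = (5 - 10) * 243 mod 251 = 40
New hash = (66 + 40) mod 251 = 106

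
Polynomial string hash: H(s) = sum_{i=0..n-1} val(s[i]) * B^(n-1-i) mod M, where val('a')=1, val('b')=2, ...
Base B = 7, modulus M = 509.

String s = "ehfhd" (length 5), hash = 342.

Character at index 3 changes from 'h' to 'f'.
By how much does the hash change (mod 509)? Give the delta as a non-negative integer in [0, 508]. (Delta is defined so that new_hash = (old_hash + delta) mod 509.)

Delta formula: (val(new) - val(old)) * B^(n-1-k) mod M
  val('f') - val('h') = 6 - 8 = -2
  B^(n-1-k) = 7^1 mod 509 = 7
  Delta = -2 * 7 mod 509 = 495

Answer: 495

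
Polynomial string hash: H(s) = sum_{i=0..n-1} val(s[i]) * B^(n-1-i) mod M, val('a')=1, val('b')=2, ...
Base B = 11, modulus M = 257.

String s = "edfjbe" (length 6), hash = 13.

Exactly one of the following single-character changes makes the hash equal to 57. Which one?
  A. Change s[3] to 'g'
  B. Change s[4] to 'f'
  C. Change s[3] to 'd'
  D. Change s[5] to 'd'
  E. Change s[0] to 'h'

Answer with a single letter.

Answer: B

Derivation:
Option A: s[3]='j'->'g', delta=(7-10)*11^2 mod 257 = 151, hash=13+151 mod 257 = 164
Option B: s[4]='b'->'f', delta=(6-2)*11^1 mod 257 = 44, hash=13+44 mod 257 = 57 <-- target
Option C: s[3]='j'->'d', delta=(4-10)*11^2 mod 257 = 45, hash=13+45 mod 257 = 58
Option D: s[5]='e'->'d', delta=(4-5)*11^0 mod 257 = 256, hash=13+256 mod 257 = 12
Option E: s[0]='e'->'h', delta=(8-5)*11^5 mod 257 = 250, hash=13+250 mod 257 = 6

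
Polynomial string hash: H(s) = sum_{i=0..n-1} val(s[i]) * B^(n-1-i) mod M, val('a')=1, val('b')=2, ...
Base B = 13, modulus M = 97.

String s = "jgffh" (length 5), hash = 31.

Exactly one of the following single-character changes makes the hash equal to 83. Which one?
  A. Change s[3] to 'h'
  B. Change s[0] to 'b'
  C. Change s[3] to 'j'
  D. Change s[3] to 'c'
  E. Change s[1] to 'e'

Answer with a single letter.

Answer: C

Derivation:
Option A: s[3]='f'->'h', delta=(8-6)*13^1 mod 97 = 26, hash=31+26 mod 97 = 57
Option B: s[0]='j'->'b', delta=(2-10)*13^4 mod 97 = 44, hash=31+44 mod 97 = 75
Option C: s[3]='f'->'j', delta=(10-6)*13^1 mod 97 = 52, hash=31+52 mod 97 = 83 <-- target
Option D: s[3]='f'->'c', delta=(3-6)*13^1 mod 97 = 58, hash=31+58 mod 97 = 89
Option E: s[1]='g'->'e', delta=(5-7)*13^3 mod 97 = 68, hash=31+68 mod 97 = 2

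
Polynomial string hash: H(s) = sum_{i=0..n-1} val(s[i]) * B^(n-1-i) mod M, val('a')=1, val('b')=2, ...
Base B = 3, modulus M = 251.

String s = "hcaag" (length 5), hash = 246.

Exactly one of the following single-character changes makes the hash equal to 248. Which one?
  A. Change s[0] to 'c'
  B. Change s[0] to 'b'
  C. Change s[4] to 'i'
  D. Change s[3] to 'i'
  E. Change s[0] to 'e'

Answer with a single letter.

Answer: C

Derivation:
Option A: s[0]='h'->'c', delta=(3-8)*3^4 mod 251 = 97, hash=246+97 mod 251 = 92
Option B: s[0]='h'->'b', delta=(2-8)*3^4 mod 251 = 16, hash=246+16 mod 251 = 11
Option C: s[4]='g'->'i', delta=(9-7)*3^0 mod 251 = 2, hash=246+2 mod 251 = 248 <-- target
Option D: s[3]='a'->'i', delta=(9-1)*3^1 mod 251 = 24, hash=246+24 mod 251 = 19
Option E: s[0]='h'->'e', delta=(5-8)*3^4 mod 251 = 8, hash=246+8 mod 251 = 3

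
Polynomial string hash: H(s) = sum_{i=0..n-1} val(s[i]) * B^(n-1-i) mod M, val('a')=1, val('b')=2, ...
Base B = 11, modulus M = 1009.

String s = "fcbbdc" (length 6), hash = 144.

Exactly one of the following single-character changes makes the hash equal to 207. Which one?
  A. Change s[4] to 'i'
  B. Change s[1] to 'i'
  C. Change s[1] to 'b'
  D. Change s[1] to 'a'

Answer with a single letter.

Answer: B

Derivation:
Option A: s[4]='d'->'i', delta=(9-4)*11^1 mod 1009 = 55, hash=144+55 mod 1009 = 199
Option B: s[1]='c'->'i', delta=(9-3)*11^4 mod 1009 = 63, hash=144+63 mod 1009 = 207 <-- target
Option C: s[1]='c'->'b', delta=(2-3)*11^4 mod 1009 = 494, hash=144+494 mod 1009 = 638
Option D: s[1]='c'->'a', delta=(1-3)*11^4 mod 1009 = 988, hash=144+988 mod 1009 = 123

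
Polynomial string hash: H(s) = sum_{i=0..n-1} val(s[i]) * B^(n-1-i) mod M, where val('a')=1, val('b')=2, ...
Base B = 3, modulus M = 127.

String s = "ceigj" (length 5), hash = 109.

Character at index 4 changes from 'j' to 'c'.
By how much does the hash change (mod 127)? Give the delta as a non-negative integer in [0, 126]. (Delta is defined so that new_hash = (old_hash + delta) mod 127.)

Delta formula: (val(new) - val(old)) * B^(n-1-k) mod M
  val('c') - val('j') = 3 - 10 = -7
  B^(n-1-k) = 3^0 mod 127 = 1
  Delta = -7 * 1 mod 127 = 120

Answer: 120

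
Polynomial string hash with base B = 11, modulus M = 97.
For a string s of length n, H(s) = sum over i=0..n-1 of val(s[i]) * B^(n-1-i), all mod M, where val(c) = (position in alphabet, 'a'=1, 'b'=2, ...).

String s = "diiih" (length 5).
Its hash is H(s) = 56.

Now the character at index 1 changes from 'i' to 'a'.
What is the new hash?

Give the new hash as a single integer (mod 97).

Answer: 78

Derivation:
val('i') = 9, val('a') = 1
Position k = 1, exponent = n-1-k = 3
B^3 mod M = 11^3 mod 97 = 70
Delta = (1 - 9) * 70 mod 97 = 22
New hash = (56 + 22) mod 97 = 78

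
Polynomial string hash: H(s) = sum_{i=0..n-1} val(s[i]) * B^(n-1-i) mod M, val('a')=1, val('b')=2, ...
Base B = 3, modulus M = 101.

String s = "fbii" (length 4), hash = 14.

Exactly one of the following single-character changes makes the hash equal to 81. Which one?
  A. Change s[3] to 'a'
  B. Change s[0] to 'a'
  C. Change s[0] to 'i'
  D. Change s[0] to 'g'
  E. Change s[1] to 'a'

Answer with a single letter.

Answer: B

Derivation:
Option A: s[3]='i'->'a', delta=(1-9)*3^0 mod 101 = 93, hash=14+93 mod 101 = 6
Option B: s[0]='f'->'a', delta=(1-6)*3^3 mod 101 = 67, hash=14+67 mod 101 = 81 <-- target
Option C: s[0]='f'->'i', delta=(9-6)*3^3 mod 101 = 81, hash=14+81 mod 101 = 95
Option D: s[0]='f'->'g', delta=(7-6)*3^3 mod 101 = 27, hash=14+27 mod 101 = 41
Option E: s[1]='b'->'a', delta=(1-2)*3^2 mod 101 = 92, hash=14+92 mod 101 = 5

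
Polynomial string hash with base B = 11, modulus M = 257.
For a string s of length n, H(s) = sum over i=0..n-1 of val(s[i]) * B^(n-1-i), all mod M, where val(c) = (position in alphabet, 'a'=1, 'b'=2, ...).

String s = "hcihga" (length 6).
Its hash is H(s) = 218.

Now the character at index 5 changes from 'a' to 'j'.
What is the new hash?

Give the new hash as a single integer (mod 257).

Answer: 227

Derivation:
val('a') = 1, val('j') = 10
Position k = 5, exponent = n-1-k = 0
B^0 mod M = 11^0 mod 257 = 1
Delta = (10 - 1) * 1 mod 257 = 9
New hash = (218 + 9) mod 257 = 227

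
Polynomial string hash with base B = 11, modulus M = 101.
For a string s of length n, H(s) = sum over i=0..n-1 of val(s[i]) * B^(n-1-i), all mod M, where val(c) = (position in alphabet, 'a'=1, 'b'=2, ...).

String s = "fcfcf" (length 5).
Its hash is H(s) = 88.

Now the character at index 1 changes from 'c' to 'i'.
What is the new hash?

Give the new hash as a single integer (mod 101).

val('c') = 3, val('i') = 9
Position k = 1, exponent = n-1-k = 3
B^3 mod M = 11^3 mod 101 = 18
Delta = (9 - 3) * 18 mod 101 = 7
New hash = (88 + 7) mod 101 = 95

Answer: 95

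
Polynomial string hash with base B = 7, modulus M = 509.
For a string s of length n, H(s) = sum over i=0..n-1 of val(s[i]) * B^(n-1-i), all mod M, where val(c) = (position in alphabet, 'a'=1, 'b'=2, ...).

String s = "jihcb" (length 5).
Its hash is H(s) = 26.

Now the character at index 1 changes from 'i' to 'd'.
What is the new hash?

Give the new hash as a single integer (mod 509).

val('i') = 9, val('d') = 4
Position k = 1, exponent = n-1-k = 3
B^3 mod M = 7^3 mod 509 = 343
Delta = (4 - 9) * 343 mod 509 = 321
New hash = (26 + 321) mod 509 = 347

Answer: 347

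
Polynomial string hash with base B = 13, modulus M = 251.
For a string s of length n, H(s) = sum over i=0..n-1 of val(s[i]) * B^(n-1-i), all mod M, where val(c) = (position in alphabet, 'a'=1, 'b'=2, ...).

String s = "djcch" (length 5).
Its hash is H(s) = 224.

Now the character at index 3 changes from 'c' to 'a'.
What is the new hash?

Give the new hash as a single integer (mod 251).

val('c') = 3, val('a') = 1
Position k = 3, exponent = n-1-k = 1
B^1 mod M = 13^1 mod 251 = 13
Delta = (1 - 3) * 13 mod 251 = 225
New hash = (224 + 225) mod 251 = 198

Answer: 198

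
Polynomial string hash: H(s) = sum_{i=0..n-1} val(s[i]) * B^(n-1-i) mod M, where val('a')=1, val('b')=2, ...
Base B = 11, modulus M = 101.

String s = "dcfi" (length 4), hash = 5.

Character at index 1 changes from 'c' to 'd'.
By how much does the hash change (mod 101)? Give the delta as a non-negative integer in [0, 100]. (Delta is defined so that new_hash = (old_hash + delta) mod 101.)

Answer: 20

Derivation:
Delta formula: (val(new) - val(old)) * B^(n-1-k) mod M
  val('d') - val('c') = 4 - 3 = 1
  B^(n-1-k) = 11^2 mod 101 = 20
  Delta = 1 * 20 mod 101 = 20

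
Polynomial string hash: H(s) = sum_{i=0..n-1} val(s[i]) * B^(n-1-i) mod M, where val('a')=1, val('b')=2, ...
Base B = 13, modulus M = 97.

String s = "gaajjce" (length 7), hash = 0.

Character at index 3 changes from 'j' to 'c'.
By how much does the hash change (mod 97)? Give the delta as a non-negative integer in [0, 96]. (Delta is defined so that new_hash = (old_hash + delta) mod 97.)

Answer: 44

Derivation:
Delta formula: (val(new) - val(old)) * B^(n-1-k) mod M
  val('c') - val('j') = 3 - 10 = -7
  B^(n-1-k) = 13^3 mod 97 = 63
  Delta = -7 * 63 mod 97 = 44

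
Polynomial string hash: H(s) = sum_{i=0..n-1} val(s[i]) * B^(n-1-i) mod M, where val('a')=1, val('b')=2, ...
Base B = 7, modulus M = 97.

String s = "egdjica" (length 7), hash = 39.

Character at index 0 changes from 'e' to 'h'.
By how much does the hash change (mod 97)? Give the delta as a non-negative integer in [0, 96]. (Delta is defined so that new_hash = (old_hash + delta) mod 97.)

Answer: 61

Derivation:
Delta formula: (val(new) - val(old)) * B^(n-1-k) mod M
  val('h') - val('e') = 8 - 5 = 3
  B^(n-1-k) = 7^6 mod 97 = 85
  Delta = 3 * 85 mod 97 = 61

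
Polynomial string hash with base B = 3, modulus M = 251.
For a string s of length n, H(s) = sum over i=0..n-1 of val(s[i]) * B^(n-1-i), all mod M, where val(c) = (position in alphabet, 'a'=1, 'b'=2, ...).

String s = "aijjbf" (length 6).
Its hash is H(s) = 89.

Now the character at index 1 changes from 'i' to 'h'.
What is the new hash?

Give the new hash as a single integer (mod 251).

Answer: 8

Derivation:
val('i') = 9, val('h') = 8
Position k = 1, exponent = n-1-k = 4
B^4 mod M = 3^4 mod 251 = 81
Delta = (8 - 9) * 81 mod 251 = 170
New hash = (89 + 170) mod 251 = 8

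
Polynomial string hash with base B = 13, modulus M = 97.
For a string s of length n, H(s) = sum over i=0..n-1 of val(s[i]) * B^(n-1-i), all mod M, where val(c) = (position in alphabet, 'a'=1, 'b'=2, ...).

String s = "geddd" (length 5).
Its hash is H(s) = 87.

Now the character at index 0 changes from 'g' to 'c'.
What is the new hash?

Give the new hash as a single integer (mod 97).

val('g') = 7, val('c') = 3
Position k = 0, exponent = n-1-k = 4
B^4 mod M = 13^4 mod 97 = 43
Delta = (3 - 7) * 43 mod 97 = 22
New hash = (87 + 22) mod 97 = 12

Answer: 12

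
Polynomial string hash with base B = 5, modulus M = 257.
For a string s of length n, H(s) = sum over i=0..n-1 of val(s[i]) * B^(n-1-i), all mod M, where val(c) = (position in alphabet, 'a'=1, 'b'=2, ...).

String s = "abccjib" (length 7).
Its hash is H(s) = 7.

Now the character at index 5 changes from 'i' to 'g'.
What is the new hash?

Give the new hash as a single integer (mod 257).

val('i') = 9, val('g') = 7
Position k = 5, exponent = n-1-k = 1
B^1 mod M = 5^1 mod 257 = 5
Delta = (7 - 9) * 5 mod 257 = 247
New hash = (7 + 247) mod 257 = 254

Answer: 254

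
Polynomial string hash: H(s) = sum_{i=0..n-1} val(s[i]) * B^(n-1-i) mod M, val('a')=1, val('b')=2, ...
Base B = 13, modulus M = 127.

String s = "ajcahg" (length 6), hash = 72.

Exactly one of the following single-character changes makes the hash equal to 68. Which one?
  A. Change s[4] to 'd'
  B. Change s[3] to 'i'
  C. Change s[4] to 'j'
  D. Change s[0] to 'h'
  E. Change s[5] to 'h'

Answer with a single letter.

Option A: s[4]='h'->'d', delta=(4-8)*13^1 mod 127 = 75, hash=72+75 mod 127 = 20
Option B: s[3]='a'->'i', delta=(9-1)*13^2 mod 127 = 82, hash=72+82 mod 127 = 27
Option C: s[4]='h'->'j', delta=(10-8)*13^1 mod 127 = 26, hash=72+26 mod 127 = 98
Option D: s[0]='a'->'h', delta=(8-1)*13^5 mod 127 = 123, hash=72+123 mod 127 = 68 <-- target
Option E: s[5]='g'->'h', delta=(8-7)*13^0 mod 127 = 1, hash=72+1 mod 127 = 73

Answer: D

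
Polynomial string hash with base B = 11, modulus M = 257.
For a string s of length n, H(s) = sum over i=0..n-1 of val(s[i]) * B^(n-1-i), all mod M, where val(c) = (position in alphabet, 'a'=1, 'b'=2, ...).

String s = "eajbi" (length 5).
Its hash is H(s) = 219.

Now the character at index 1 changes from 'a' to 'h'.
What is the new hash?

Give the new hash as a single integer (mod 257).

val('a') = 1, val('h') = 8
Position k = 1, exponent = n-1-k = 3
B^3 mod M = 11^3 mod 257 = 46
Delta = (8 - 1) * 46 mod 257 = 65
New hash = (219 + 65) mod 257 = 27

Answer: 27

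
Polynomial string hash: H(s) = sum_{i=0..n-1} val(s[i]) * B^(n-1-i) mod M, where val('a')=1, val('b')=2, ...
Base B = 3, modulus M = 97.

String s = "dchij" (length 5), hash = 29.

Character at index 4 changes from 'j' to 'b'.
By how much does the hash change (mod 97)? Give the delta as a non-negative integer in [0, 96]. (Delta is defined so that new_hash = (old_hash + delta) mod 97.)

Answer: 89

Derivation:
Delta formula: (val(new) - val(old)) * B^(n-1-k) mod M
  val('b') - val('j') = 2 - 10 = -8
  B^(n-1-k) = 3^0 mod 97 = 1
  Delta = -8 * 1 mod 97 = 89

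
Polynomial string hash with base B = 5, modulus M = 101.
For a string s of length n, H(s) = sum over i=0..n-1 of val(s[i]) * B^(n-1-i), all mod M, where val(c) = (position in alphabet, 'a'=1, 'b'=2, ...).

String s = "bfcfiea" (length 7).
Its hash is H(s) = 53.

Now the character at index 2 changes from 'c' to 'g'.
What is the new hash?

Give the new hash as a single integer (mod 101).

val('c') = 3, val('g') = 7
Position k = 2, exponent = n-1-k = 4
B^4 mod M = 5^4 mod 101 = 19
Delta = (7 - 3) * 19 mod 101 = 76
New hash = (53 + 76) mod 101 = 28

Answer: 28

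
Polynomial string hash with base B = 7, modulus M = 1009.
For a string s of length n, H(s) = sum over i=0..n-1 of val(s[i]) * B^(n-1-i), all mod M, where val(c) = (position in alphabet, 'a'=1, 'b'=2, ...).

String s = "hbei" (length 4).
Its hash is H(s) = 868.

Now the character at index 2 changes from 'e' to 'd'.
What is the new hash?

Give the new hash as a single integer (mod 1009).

val('e') = 5, val('d') = 4
Position k = 2, exponent = n-1-k = 1
B^1 mod M = 7^1 mod 1009 = 7
Delta = (4 - 5) * 7 mod 1009 = 1002
New hash = (868 + 1002) mod 1009 = 861

Answer: 861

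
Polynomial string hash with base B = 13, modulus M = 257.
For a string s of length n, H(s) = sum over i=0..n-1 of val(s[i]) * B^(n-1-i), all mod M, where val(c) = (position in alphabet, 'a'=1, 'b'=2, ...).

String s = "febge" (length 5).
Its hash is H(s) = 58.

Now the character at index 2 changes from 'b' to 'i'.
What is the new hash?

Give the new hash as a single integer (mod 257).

Answer: 213

Derivation:
val('b') = 2, val('i') = 9
Position k = 2, exponent = n-1-k = 2
B^2 mod M = 13^2 mod 257 = 169
Delta = (9 - 2) * 169 mod 257 = 155
New hash = (58 + 155) mod 257 = 213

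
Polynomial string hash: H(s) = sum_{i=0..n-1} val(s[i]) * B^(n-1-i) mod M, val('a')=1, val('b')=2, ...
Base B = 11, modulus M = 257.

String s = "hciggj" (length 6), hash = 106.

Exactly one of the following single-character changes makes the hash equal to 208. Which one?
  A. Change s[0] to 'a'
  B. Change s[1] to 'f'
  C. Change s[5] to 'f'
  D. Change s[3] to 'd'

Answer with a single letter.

Option A: s[0]='h'->'a', delta=(1-8)*11^5 mod 257 = 102, hash=106+102 mod 257 = 208 <-- target
Option B: s[1]='c'->'f', delta=(6-3)*11^4 mod 257 = 233, hash=106+233 mod 257 = 82
Option C: s[5]='j'->'f', delta=(6-10)*11^0 mod 257 = 253, hash=106+253 mod 257 = 102
Option D: s[3]='g'->'d', delta=(4-7)*11^2 mod 257 = 151, hash=106+151 mod 257 = 0

Answer: A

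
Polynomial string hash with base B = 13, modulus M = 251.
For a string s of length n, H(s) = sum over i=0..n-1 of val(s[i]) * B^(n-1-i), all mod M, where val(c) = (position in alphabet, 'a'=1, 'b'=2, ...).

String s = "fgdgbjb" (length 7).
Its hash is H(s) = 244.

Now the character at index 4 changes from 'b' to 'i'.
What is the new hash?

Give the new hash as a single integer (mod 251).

val('b') = 2, val('i') = 9
Position k = 4, exponent = n-1-k = 2
B^2 mod M = 13^2 mod 251 = 169
Delta = (9 - 2) * 169 mod 251 = 179
New hash = (244 + 179) mod 251 = 172

Answer: 172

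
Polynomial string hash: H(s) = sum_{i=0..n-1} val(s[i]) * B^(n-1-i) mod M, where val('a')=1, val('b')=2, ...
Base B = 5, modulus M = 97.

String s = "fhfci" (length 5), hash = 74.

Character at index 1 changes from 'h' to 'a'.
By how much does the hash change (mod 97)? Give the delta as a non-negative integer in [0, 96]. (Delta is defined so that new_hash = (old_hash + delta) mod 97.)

Answer: 95

Derivation:
Delta formula: (val(new) - val(old)) * B^(n-1-k) mod M
  val('a') - val('h') = 1 - 8 = -7
  B^(n-1-k) = 5^3 mod 97 = 28
  Delta = -7 * 28 mod 97 = 95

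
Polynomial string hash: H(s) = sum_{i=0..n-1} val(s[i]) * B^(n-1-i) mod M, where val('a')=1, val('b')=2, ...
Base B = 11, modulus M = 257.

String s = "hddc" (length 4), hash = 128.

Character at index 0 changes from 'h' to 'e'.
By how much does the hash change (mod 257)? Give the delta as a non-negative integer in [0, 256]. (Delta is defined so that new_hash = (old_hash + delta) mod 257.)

Answer: 119

Derivation:
Delta formula: (val(new) - val(old)) * B^(n-1-k) mod M
  val('e') - val('h') = 5 - 8 = -3
  B^(n-1-k) = 11^3 mod 257 = 46
  Delta = -3 * 46 mod 257 = 119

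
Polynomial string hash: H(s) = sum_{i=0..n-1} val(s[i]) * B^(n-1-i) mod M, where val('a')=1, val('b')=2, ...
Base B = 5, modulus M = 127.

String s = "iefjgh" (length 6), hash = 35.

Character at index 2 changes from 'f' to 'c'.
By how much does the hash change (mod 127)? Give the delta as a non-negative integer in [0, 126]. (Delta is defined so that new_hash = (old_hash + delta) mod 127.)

Delta formula: (val(new) - val(old)) * B^(n-1-k) mod M
  val('c') - val('f') = 3 - 6 = -3
  B^(n-1-k) = 5^3 mod 127 = 125
  Delta = -3 * 125 mod 127 = 6

Answer: 6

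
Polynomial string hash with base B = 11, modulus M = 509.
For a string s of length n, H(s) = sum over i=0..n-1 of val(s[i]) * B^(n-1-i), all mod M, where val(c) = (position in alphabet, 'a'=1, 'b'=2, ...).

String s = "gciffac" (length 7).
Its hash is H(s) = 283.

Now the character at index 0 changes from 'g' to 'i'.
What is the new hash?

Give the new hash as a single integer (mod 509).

Answer: 256

Derivation:
val('g') = 7, val('i') = 9
Position k = 0, exponent = n-1-k = 6
B^6 mod M = 11^6 mod 509 = 241
Delta = (9 - 7) * 241 mod 509 = 482
New hash = (283 + 482) mod 509 = 256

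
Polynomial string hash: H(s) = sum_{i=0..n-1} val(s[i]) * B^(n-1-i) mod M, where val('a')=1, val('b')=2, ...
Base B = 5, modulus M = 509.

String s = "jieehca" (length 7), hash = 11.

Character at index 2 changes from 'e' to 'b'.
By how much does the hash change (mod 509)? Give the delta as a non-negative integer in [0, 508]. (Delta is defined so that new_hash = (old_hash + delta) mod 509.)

Answer: 161

Derivation:
Delta formula: (val(new) - val(old)) * B^(n-1-k) mod M
  val('b') - val('e') = 2 - 5 = -3
  B^(n-1-k) = 5^4 mod 509 = 116
  Delta = -3 * 116 mod 509 = 161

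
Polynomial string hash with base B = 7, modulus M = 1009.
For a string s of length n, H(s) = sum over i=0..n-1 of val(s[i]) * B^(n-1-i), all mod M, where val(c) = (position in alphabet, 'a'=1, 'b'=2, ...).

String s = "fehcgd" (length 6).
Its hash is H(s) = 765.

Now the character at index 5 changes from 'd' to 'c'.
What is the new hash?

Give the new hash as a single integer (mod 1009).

val('d') = 4, val('c') = 3
Position k = 5, exponent = n-1-k = 0
B^0 mod M = 7^0 mod 1009 = 1
Delta = (3 - 4) * 1 mod 1009 = 1008
New hash = (765 + 1008) mod 1009 = 764

Answer: 764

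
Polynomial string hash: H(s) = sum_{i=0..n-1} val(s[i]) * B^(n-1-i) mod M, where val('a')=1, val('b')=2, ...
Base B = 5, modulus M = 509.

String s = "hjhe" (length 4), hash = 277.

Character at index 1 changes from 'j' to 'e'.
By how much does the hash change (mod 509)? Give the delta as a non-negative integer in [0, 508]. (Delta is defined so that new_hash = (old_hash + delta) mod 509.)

Answer: 384

Derivation:
Delta formula: (val(new) - val(old)) * B^(n-1-k) mod M
  val('e') - val('j') = 5 - 10 = -5
  B^(n-1-k) = 5^2 mod 509 = 25
  Delta = -5 * 25 mod 509 = 384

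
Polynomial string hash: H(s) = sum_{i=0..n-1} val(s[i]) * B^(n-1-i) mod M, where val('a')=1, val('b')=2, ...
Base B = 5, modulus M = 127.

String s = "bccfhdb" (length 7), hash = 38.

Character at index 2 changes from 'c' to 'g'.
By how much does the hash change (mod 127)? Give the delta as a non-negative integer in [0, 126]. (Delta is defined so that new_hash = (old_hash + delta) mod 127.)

Delta formula: (val(new) - val(old)) * B^(n-1-k) mod M
  val('g') - val('c') = 7 - 3 = 4
  B^(n-1-k) = 5^4 mod 127 = 117
  Delta = 4 * 117 mod 127 = 87

Answer: 87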